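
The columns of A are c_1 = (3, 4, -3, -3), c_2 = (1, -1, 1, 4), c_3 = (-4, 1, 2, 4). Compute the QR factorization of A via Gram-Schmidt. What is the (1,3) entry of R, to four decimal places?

q_1 = c_1/‖c_1‖ = (3, 4, -3, -3)/6.5574 = (0.4575, 0.6100, -0.4575, -0.4575).
r_{13} = q_1·c_3 = -3.9650.

r_{13} = -3.9650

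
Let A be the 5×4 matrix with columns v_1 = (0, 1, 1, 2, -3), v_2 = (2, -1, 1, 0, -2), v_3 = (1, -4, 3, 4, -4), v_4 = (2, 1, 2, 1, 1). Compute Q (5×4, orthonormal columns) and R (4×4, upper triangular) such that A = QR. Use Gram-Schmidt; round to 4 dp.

Q = [[0.0000, 0.7255, -0.3120, 0.4226], [0.2582, -0.5078, -0.7485, 0.3389], [0.2582, 0.2176, 0.2099, 0.5523], [0.5164, -0.2902, 0.5200, 0.3484], [-0.7746, -0.2902, 0.1672, 0.5293]], R = [[3.8730, 1.5492, 4.9058, 0.5164], [0.0000, 2.7568, 3.4097, 0.7980], [0.0000, 0.0000, 4.7230, -0.2656], [0.0000, 0.0000, 0.0000, 3.1664]]

v_1 = (0, 1, 1, 2, -3); ‖v_1‖ = 3.8730, so q_1 = (0.0000, 0.2582, 0.2582, 0.5164, -0.7746).
q_1·v_2 = 0.0000·2 + 0.2582·(-1) + 0.2582·1 + 0.5164·0 + (-0.7746)·(-2) = 1.5492.
u_2 = v_2 − 1.5492·q_1 = (2.0000, -1.4000, 0.6000, -0.8000, -0.8000).
‖u_2‖ = 2.7568, so q_2 = (0.7255, -0.5078, 0.2176, -0.2902, -0.2902).
q_1·v_3 = 0.0000·1 + 0.2582·(-4) + 0.2582·3 + 0.5164·4 + (-0.7746)·(-4) = 4.9058; q_2·v_3 = 0.7255·1 + (-0.5078)·(-4) + 0.2176·3 + (-0.2902)·4 + (-0.2902)·(-4) = 3.4097.
u_3 = v_3 − 4.9058·q_1 − 3.4097·q_2 = (-1.4737, -3.5351, 0.9912, 2.4561, 0.7895).
‖u_3‖ = 4.7230, so q_3 = (-0.3120, -0.7485, 0.2099, 0.5200, 0.1672).
q_1·v_4 = 0.0000·2 + 0.2582·1 + 0.2582·2 + 0.5164·1 + (-0.7746)·1 = 0.5164; q_2·v_4 = 0.7255·2 + (-0.5078)·1 + 0.2176·2 + (-0.2902)·1 + (-0.2902)·1 = 0.7980; q_3·v_4 = (-0.3120)·2 + (-0.7485)·1 + 0.2099·2 + 0.5200·1 + 0.1672·1 = -0.2656.
u_4 = v_4 − 0.5164·q_1 − 0.7980·q_2 + 0.2656·q_3 = (1.3382, 1.0731, 1.7487, 1.1030, 1.6760).
‖u_4‖ = 3.1664, so q_4 = (0.4226, 0.3389, 0.5523, 0.3484, 0.5293).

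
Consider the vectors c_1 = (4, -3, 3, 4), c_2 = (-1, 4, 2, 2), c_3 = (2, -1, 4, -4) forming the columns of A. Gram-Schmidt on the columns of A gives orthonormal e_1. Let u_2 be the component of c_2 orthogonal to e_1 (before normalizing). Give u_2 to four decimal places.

c_1 = (4, -3, 3, 4); ‖c_1‖ = 7.0711, so e_1 = (0.5657, -0.4243, 0.4243, 0.5657).
e_1·c_2 = 0.5657·(-1) + (-0.4243)·4 + 0.4243·2 + 0.5657·2 = -0.2828.
u_2 = c_2 + 0.2828·e_1 = (-0.8400, 3.8800, 2.1200, 2.1600).

u_2 = (-0.8400, 3.8800, 2.1200, 2.1600)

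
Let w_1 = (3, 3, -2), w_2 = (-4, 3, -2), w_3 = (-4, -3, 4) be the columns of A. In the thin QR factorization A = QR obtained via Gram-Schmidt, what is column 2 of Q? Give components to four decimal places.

e_2 = (-0.7687, 0.5322, -0.3548)

e_1 = w_1/‖w_1‖ = (3, 3, -2)/4.6904 = (0.6396, 0.6396, -0.4264).
r_{12} = e_1·w_2 = 0.2132.
u_2 = w_2 − 0.2132·e_1 = (-4.1364, 2.8636, -1.9091).
‖u_2‖ = 5.3809, so e_2 = (-0.7687, 0.5322, -0.3548).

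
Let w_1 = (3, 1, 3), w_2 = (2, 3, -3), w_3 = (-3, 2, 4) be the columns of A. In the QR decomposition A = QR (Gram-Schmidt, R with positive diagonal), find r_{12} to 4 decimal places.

w_1 = (3, 1, 3); ‖w_1‖ = 4.3589, so e_1 = (0.6882, 0.2294, 0.6882).
r_{12} = e_1·w_2 = 0.0000.

r_{12} = 0.0000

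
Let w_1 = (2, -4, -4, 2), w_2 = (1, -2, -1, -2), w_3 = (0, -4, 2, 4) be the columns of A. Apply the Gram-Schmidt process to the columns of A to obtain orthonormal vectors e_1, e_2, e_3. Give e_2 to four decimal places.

w_1 = (2, -4, -4, 2); ‖w_1‖ = 6.3246, so e_1 = (0.3162, -0.6325, -0.6325, 0.3162).
e_1·w_2 = 0.3162·1 + (-0.6325)·(-2) + (-0.6325)·(-1) + 0.3162·(-2) = 1.5811.
u_2 = w_2 − 1.5811·e_1 = (0.5000, -1.0000, 0.0000, -2.5000).
‖u_2‖ = 2.7386, so e_2 = (0.1826, -0.3651, 0.0000, -0.9129).

e_2 = (0.1826, -0.3651, 0.0000, -0.9129)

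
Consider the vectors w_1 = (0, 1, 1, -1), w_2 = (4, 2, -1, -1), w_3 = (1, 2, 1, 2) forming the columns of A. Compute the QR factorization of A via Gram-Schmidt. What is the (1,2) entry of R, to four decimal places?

r_{12} = 1.1547

w_1 = (0, 1, 1, -1); ‖w_1‖ = 1.7321, so q_1 = (0.0000, 0.5774, 0.5774, -0.5774).
r_{12} = q_1·w_2 = 1.1547.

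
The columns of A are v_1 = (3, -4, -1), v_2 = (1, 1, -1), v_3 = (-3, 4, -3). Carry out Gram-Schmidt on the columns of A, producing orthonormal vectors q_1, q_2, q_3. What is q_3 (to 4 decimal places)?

v_1 = (3, -4, -1); ‖v_1‖ = 5.0990, so q_1 = (0.5883, -0.7845, -0.1961).
q_1·v_2 = 0.5883·1 + (-0.7845)·1 + (-0.1961)·(-1) = 0.0000.
u_2 = v_2 + 0.0000·q_1 = (1.0000, 1.0000, -1.0000).
‖u_2‖ = 1.7321, so q_2 = (0.5774, 0.5774, -0.5774).
q_1·v_3 = 0.5883·(-3) + (-0.7845)·4 + (-0.1961)·(-3) = -4.3146; q_2·v_3 = 0.5774·(-3) + 0.5774·4 + (-0.5774)·(-3) = 2.3094.
u_3 = v_3 + 4.3146·q_1 − 2.3094·q_2 = (-1.7949, -0.7179, -2.5128).
‖u_3‖ = 3.1704, so q_3 = (-0.5661, -0.2265, -0.7926).

q_3 = (-0.5661, -0.2265, -0.7926)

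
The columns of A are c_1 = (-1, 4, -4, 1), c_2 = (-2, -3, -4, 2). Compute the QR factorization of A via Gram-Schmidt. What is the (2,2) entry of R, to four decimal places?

r_{22} = 5.5783

c_1 = (-1, 4, -4, 1); ‖c_1‖ = 5.8310, so e_1 = (-0.1715, 0.6860, -0.6860, 0.1715).
e_1·c_2 = (-0.1715)·(-2) + 0.6860·(-3) + (-0.6860)·(-4) + 0.1715·2 = 1.3720.
u_2 = c_2 − 1.3720·e_1 = (-1.7647, -3.9412, -3.0588, 1.7647).
r_{22} = ‖u_2‖ = 5.5783.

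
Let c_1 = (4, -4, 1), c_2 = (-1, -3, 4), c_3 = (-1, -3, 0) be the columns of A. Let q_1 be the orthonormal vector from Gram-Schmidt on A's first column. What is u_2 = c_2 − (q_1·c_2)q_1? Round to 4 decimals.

u_2 = (-2.4545, -1.5455, 3.6364)

c_1 = (4, -4, 1); ‖c_1‖ = 5.7446, so q_1 = (0.6963, -0.6963, 0.1741).
q_1·c_2 = 0.6963·(-1) + (-0.6963)·(-3) + 0.1741·4 = 2.0889.
u_2 = c_2 − 2.0889·q_1 = (-2.4545, -1.5455, 3.6364).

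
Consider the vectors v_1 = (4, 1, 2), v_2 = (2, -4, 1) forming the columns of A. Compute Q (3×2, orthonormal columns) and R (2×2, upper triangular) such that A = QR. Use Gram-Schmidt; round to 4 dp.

Q = [[0.8729, 0.1952], [0.2182, -0.9759], [0.4364, 0.0976]], R = [[4.5826, 1.3093], [0.0000, 4.3916]]

v_1 = (4, 1, 2); ‖v_1‖ = 4.5826, so e_1 = (0.8729, 0.2182, 0.4364).
e_1·v_2 = 0.8729·2 + 0.2182·(-4) + 0.4364·1 = 1.3093.
u_2 = v_2 − 1.3093·e_1 = (0.8571, -4.2857, 0.4286).
‖u_2‖ = 4.3916, so e_2 = (0.1952, -0.9759, 0.0976).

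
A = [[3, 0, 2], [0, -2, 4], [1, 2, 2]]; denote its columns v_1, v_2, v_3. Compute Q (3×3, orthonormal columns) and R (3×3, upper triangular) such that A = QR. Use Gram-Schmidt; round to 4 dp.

Q = [[0.9487, -0.2176, -0.2294], [0.0000, -0.7255, 0.6882], [0.3162, 0.6529, 0.6882]], R = [[3.1623, 0.6325, 2.5298], [0.0000, 2.7568, -2.0313], [0.0000, 0.0000, 3.6707]]

q_1 = v_1/‖v_1‖ = (3, 0, 1)/3.1623 = (0.9487, 0.0000, 0.3162).
r_{12} = q_1·v_2 = 0.6325.
u_2 = v_2 − 0.6325·q_1 = (-0.6000, -2.0000, 1.8000).
‖u_2‖ = 2.7568, so q_2 = (-0.2176, -0.7255, 0.6529).
r_{13} = q_1·v_3 = 2.5298; r_{23} = q_2·v_3 = -2.0313.
u_3 = v_3 − 2.5298·q_1 + 2.0313·q_2 = (-0.8421, 2.5263, 2.5263).
‖u_3‖ = 3.6707, so q_3 = (-0.2294, 0.6882, 0.6882).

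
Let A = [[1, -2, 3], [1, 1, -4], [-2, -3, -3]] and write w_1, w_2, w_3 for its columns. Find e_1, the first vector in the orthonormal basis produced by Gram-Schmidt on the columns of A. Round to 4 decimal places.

e_1 = (0.4082, 0.4082, -0.8165)

w_1 = (1, 1, -2); ‖w_1‖ = 2.4495, so e_1 = (0.4082, 0.4082, -0.8165).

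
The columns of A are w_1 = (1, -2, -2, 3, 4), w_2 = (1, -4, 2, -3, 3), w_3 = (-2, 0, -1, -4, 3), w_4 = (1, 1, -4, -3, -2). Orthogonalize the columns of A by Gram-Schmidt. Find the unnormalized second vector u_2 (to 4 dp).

u_2 = (0.7647, -3.5294, 2.4706, -3.7059, 2.0588)

q_1 = w_1/‖w_1‖ = (1, -2, -2, 3, 4)/5.8310 = (0.1715, -0.3430, -0.3430, 0.5145, 0.6860).
r_{12} = q_1·w_2 = 1.3720.
u_2 = w_2 − 1.3720·q_1 = (0.7647, -3.5294, 2.4706, -3.7059, 2.0588).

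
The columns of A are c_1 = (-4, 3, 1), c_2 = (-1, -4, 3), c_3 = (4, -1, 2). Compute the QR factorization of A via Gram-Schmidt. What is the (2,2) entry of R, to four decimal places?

r_{22} = 5.0038

c_1 = (-4, 3, 1); ‖c_1‖ = 5.0990, so e_1 = (-0.7845, 0.5883, 0.1961).
e_1·c_2 = (-0.7845)·(-1) + 0.5883·(-4) + 0.1961·3 = -0.9806.
u_2 = c_2 + 0.9806·e_1 = (-1.7692, -3.4231, 3.1923).
r_{22} = ‖u_2‖ = 5.0038.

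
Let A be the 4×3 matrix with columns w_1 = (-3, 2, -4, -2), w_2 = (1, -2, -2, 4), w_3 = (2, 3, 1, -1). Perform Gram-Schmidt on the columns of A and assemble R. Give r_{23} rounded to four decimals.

r_{23} = -2.1497

w_1 = (-3, 2, -4, -2); ‖w_1‖ = 5.7446, so q_1 = (-0.5222, 0.3482, -0.6963, -0.3482).
q_1·w_2 = (-0.5222)·1 + 0.3482·(-2) + (-0.6963)·(-2) + (-0.3482)·4 = -1.2185.
u_2 = w_2 + 1.2185·q_1 = (0.3636, -1.5758, -2.8485, 3.5758).
‖u_2‖ = 4.8492, so q_2 = (0.0750, -0.3249, -0.5874, 0.7374).
r_{23} = q_2·w_3 = -2.1497.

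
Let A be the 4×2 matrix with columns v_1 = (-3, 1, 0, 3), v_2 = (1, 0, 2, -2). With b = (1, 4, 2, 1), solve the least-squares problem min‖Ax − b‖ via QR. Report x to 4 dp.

x = (0.7000, 1.0333)

v_1 = (-3, 1, 0, 3); ‖v_1‖ = 4.3589, so e_1 = (-0.6882, 0.2294, 0.0000, 0.6882).
e_1·v_2 = (-0.6882)·1 + 0.2294·0 + 0.0000·2 + 0.6882·(-2) = -2.0647.
u_2 = v_2 + 2.0647·e_1 = (-0.4211, 0.4737, 2.0000, -0.5789).
‖u_2‖ = 2.1764, so e_2 = (-0.1935, 0.2176, 0.9189, -0.2660).
Qᵀb = (0.9177, 2.2490).
Back-substitute: x_2 = 2.2490/2.1764 = 1.0333.
x_1 = (0.9177 + 2.0647·1.0333)/4.3589 = 0.7000.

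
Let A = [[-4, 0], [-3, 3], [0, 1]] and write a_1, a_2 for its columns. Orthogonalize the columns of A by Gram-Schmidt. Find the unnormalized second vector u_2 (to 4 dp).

u_2 = (-1.4400, 1.9200, 1.0000)

a_1 = (-4, -3, 0); ‖a_1‖ = 5.0000, so q_1 = (-0.8000, -0.6000, 0.0000).
q_1·a_2 = (-0.8000)·0 + (-0.6000)·3 + 0.0000·1 = -1.8000.
u_2 = a_2 + 1.8000·q_1 = (-1.4400, 1.9200, 1.0000).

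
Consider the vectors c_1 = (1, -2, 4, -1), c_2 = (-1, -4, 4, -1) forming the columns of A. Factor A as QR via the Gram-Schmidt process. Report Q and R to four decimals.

Q = [[0.2132, -0.7478], [-0.4264, -0.6503], [0.8528, -0.1301], [-0.2132, 0.0325]], R = [[4.6904, 5.1168], [0.0000, 2.7961]]

c_1 = (1, -2, 4, -1); ‖c_1‖ = 4.6904, so e_1 = (0.2132, -0.4264, 0.8528, -0.2132).
e_1·c_2 = 0.2132·(-1) + (-0.4264)·(-4) + 0.8528·4 + (-0.2132)·(-1) = 5.1168.
u_2 = c_2 − 5.1168·e_1 = (-2.0909, -1.8182, -0.3636, 0.0909).
‖u_2‖ = 2.7961, so e_2 = (-0.7478, -0.6503, -0.1301, 0.0325).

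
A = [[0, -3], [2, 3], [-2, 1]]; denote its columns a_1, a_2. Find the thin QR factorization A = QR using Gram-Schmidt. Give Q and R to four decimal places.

a_1 = (0, 2, -2); ‖a_1‖ = 2.8284, so e_1 = (0.0000, 0.7071, -0.7071).
e_1·a_2 = 0.0000·(-3) + 0.7071·3 + (-0.7071)·1 = 1.4142.
u_2 = a_2 − 1.4142·e_1 = (-3.0000, 2.0000, 2.0000).
‖u_2‖ = 4.1231, so e_2 = (-0.7276, 0.4851, 0.4851).

Q = [[0.0000, -0.7276], [0.7071, 0.4851], [-0.7071, 0.4851]], R = [[2.8284, 1.4142], [0.0000, 4.1231]]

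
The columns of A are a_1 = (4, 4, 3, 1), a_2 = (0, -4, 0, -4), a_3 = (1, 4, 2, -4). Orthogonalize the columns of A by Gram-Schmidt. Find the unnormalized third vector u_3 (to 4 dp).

u_3 = (-1.9831, 2.8814, -0.2373, -2.8814)

e_1 = a_1/‖a_1‖ = (4, 4, 3, 1)/6.4807 = (0.6172, 0.6172, 0.4629, 0.1543).
r_{12} = e_1·a_2 = -3.0861.
u_2 = a_2 + 3.0861·e_1 = (1.9048, -2.0952, 1.4286, -3.5238).
‖u_2‖ = 4.7409, so e_2 = (0.4018, -0.4419, 0.3013, -0.7433).
r_{13} = e_1·a_3 = 3.3947; r_{23} = e_2·a_3 = 2.2097.
u_3 = a_3 − 3.3947·e_1 − 2.2097·e_2 = (-1.9831, 2.8814, -0.2373, -2.8814).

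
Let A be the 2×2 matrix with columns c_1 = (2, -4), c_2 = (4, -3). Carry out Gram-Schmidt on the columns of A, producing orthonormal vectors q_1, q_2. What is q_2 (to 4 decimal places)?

c_1 = (2, -4); ‖c_1‖ = 4.4721, so q_1 = (0.4472, -0.8944).
q_1·c_2 = 0.4472·4 + (-0.8944)·(-3) = 4.4721.
u_2 = c_2 − 4.4721·q_1 = (2.0000, 1.0000).
‖u_2‖ = 2.2361, so q_2 = (0.8944, 0.4472).

q_2 = (0.8944, 0.4472)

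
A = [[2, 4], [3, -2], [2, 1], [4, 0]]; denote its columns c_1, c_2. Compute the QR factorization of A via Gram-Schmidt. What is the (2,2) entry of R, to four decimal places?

c_1 = (2, 3, 2, 4); ‖c_1‖ = 5.7446, so q_1 = (0.3482, 0.5222, 0.3482, 0.6963).
q_1·c_2 = 0.3482·4 + 0.5222·(-2) + 0.3482·1 + 0.6963·0 = 0.6963.
u_2 = c_2 − 0.6963·q_1 = (3.7576, -2.3636, 0.7576, -0.4848).
r_{22} = ‖u_2‖ = 4.5294.

r_{22} = 4.5294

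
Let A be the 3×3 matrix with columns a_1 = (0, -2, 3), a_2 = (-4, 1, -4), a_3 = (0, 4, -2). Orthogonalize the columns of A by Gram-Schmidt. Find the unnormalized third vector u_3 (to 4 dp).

u_3 = (-0.6867, 1.6481, 1.0987)

e_1 = a_1/‖a_1‖ = (0, -2, 3)/3.6056 = (0.0000, -0.5547, 0.8321).
r_{12} = e_1·a_2 = -3.8829.
u_2 = a_2 + 3.8829·e_1 = (-4.0000, -1.1538, -0.7692).
‖u_2‖ = 4.2336, so e_2 = (-0.9448, -0.2725, -0.1817).
r_{13} = e_1·a_3 = -3.8829; r_{23} = e_2·a_3 = -0.7268.
u_3 = a_3 + 3.8829·e_1 + 0.7268·e_2 = (-0.6867, 1.6481, 1.0987).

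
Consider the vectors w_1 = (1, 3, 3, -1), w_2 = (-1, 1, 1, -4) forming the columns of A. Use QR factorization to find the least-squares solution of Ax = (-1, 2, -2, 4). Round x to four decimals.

x = (0.1338, -0.8528)

w_1 = (1, 3, 3, -1); ‖w_1‖ = 4.4721, so q_1 = (0.2236, 0.6708, 0.6708, -0.2236).
q_1·w_2 = 0.2236·(-1) + 0.6708·1 + 0.6708·1 + (-0.2236)·(-4) = 2.0125.
u_2 = w_2 − 2.0125·q_1 = (-1.4500, -0.3500, -0.3500, -3.5500).
‖u_2‖ = 3.8665, so q_2 = (-0.3750, -0.0905, -0.0905, -0.9181).
Qᵀb = (-1.1180, -3.2975).
Back-substitute: x_2 = -3.2975/3.8665 = -0.8528.
x_1 = (-1.1180 − 2.0125·(-0.8528))/4.4721 = 0.1338.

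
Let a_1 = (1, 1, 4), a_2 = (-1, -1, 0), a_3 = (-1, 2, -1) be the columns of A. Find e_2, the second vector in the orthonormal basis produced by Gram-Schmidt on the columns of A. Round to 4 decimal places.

e_1 = a_1/‖a_1‖ = (1, 1, 4)/4.2426 = (0.2357, 0.2357, 0.9428).
r_{12} = e_1·a_2 = -0.4714.
u_2 = a_2 + 0.4714·e_1 = (-0.8889, -0.8889, 0.4444).
‖u_2‖ = 1.3333, so e_2 = (-0.6667, -0.6667, 0.3333).

e_2 = (-0.6667, -0.6667, 0.3333)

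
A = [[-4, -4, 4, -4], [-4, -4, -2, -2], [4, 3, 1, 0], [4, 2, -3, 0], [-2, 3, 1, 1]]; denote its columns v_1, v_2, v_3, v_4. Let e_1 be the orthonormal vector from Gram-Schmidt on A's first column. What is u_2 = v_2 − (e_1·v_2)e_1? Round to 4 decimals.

e_1 = v_1/‖v_1‖ = (-4, -4, 4, 4, -2)/8.2462 = (-0.4851, -0.4851, 0.4851, 0.4851, -0.2425).
r_{12} = e_1·v_2 = 5.5783.
u_2 = v_2 − 5.5783·e_1 = (-1.2941, -1.2941, 0.2941, -0.7059, 4.3529).

u_2 = (-1.2941, -1.2941, 0.2941, -0.7059, 4.3529)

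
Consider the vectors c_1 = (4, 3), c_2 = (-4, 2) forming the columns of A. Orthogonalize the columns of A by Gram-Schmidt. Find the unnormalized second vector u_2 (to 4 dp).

u_2 = (-2.4000, 3.2000)

c_1 = (4, 3); ‖c_1‖ = 5.0000, so q_1 = (0.8000, 0.6000).
q_1·c_2 = 0.8000·(-4) + 0.6000·2 = -2.0000.
u_2 = c_2 + 2.0000·q_1 = (-2.4000, 3.2000).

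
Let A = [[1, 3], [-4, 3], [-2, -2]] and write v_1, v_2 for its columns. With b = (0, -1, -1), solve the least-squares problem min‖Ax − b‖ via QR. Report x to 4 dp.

x = (0.2906, 0.0206)

v_1 = (1, -4, -2); ‖v_1‖ = 4.5826, so e_1 = (0.2182, -0.8729, -0.4364).
e_1·v_2 = 0.2182·3 + (-0.8729)·3 + (-0.4364)·(-2) = -1.0911.
u_2 = v_2 + 1.0911·e_1 = (3.2381, 2.0476, -2.4762).
‖u_2‖ = 4.5617, so e_2 = (0.7098, 0.4489, -0.5428).
Qᵀb = (1.3093, 0.0939).
Back-substitute: x_2 = 0.0939/4.5617 = 0.0206.
x_1 = (1.3093 + 1.0911·0.0206)/4.5826 = 0.2906.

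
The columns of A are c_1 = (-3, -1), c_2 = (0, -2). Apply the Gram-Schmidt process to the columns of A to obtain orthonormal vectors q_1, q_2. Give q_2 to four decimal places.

c_1 = (-3, -1); ‖c_1‖ = 3.1623, so q_1 = (-0.9487, -0.3162).
q_1·c_2 = (-0.9487)·0 + (-0.3162)·(-2) = 0.6325.
u_2 = c_2 − 0.6325·q_1 = (0.6000, -1.8000).
‖u_2‖ = 1.8974, so q_2 = (0.3162, -0.9487).

q_2 = (0.3162, -0.9487)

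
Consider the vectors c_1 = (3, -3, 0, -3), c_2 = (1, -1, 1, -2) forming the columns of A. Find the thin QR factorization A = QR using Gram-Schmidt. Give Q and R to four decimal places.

Q = [[0.5774, -0.2582], [-0.5774, 0.2582], [0.0000, 0.7746], [-0.5774, -0.5164]], R = [[5.1962, 2.3094], [0.0000, 1.2910]]

e_1 = c_1/‖c_1‖ = (3, -3, 0, -3)/5.1962 = (0.5774, -0.5774, 0.0000, -0.5774).
r_{12} = e_1·c_2 = 2.3094.
u_2 = c_2 − 2.3094·e_1 = (-0.3333, 0.3333, 1.0000, -0.6667).
‖u_2‖ = 1.2910, so e_2 = (-0.2582, 0.2582, 0.7746, -0.5164).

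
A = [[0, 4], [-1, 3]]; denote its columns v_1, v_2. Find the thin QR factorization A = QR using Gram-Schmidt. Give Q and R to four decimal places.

Q = [[0.0000, 1.0000], [-1.0000, 0.0000]], R = [[1.0000, -3.0000], [0.0000, 4.0000]]

e_1 = v_1/‖v_1‖ = (0, -1)/1.0000 = (0.0000, -1.0000).
r_{12} = e_1·v_2 = -3.0000.
u_2 = v_2 + 3.0000·e_1 = (4.0000, 0.0000).
‖u_2‖ = 4.0000, so e_2 = (1.0000, 0.0000).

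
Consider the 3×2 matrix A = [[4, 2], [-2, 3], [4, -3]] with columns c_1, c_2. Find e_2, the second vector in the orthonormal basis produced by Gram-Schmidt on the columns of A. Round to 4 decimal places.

e_2 = (0.7096, 0.5575, -0.4308)

e_1 = c_1/‖c_1‖ = (4, -2, 4)/6.0000 = (0.6667, -0.3333, 0.6667).
r_{12} = e_1·c_2 = -1.6667.
u_2 = c_2 + 1.6667·e_1 = (3.1111, 2.4444, -1.8889).
‖u_2‖ = 4.3843, so e_2 = (0.7096, 0.5575, -0.4308).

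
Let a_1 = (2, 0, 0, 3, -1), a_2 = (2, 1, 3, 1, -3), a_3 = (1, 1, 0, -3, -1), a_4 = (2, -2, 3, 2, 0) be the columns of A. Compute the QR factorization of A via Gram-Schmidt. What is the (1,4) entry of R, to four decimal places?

r_{14} = 2.6726

a_1 = (2, 0, 0, 3, -1); ‖a_1‖ = 3.7417, so q_1 = (0.5345, 0.0000, 0.0000, 0.8018, -0.2673).
r_{14} = q_1·a_4 = 2.6726.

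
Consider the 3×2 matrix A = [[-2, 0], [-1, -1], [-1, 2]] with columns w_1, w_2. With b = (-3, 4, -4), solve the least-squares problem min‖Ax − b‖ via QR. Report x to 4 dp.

x = (0.6207, -2.2759)

e_1 = w_1/‖w_1‖ = (-2, -1, -1)/2.4495 = (-0.8165, -0.4082, -0.4082).
r_{12} = e_1·w_2 = -0.4082.
u_2 = w_2 + 0.4082·e_1 = (-0.3333, -1.1667, 1.8333).
‖u_2‖ = 2.1985, so e_2 = (-0.1516, -0.5307, 0.8339).
Qᵀb = (2.4495, -5.0034).
Back-substitute: x_2 = -5.0034/2.1985 = -2.2759.
x_1 = (2.4495 + 0.4082·(-2.2759))/2.4495 = 0.6207.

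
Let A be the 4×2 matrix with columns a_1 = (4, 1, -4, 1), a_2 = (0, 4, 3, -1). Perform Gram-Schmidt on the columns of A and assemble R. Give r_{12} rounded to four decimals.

r_{12} = -1.5435

q_1 = a_1/‖a_1‖ = (4, 1, -4, 1)/5.8310 = (0.6860, 0.1715, -0.6860, 0.1715).
r_{12} = q_1·a_2 = -1.5435.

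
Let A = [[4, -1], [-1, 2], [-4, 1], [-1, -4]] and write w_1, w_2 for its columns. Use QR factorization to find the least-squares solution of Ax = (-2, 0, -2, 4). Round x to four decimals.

q_1 = w_1/‖w_1‖ = (4, -1, -4, -1)/5.8310 = (0.6860, -0.1715, -0.6860, -0.1715).
r_{12} = q_1·w_2 = -1.0290.
u_2 = w_2 + 1.0290·q_1 = (-0.2941, 1.8235, 0.2941, -4.1765).
‖u_2‖ = 4.5762, so q_2 = (-0.0643, 0.3985, 0.0643, -0.9127).
Qᵀb = (-0.6860, -3.6506).
Back-substitute: x_2 = -3.6506/4.5762 = -0.7978.
x_1 = (-0.6860 + 1.0290·(-0.7978))/5.8310 = -0.2584.

x = (-0.2584, -0.7978)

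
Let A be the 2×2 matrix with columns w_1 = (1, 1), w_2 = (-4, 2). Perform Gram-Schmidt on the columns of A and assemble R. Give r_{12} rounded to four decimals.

r_{12} = -1.4142

w_1 = (1, 1); ‖w_1‖ = 1.4142, so e_1 = (0.7071, 0.7071).
r_{12} = e_1·w_2 = -1.4142.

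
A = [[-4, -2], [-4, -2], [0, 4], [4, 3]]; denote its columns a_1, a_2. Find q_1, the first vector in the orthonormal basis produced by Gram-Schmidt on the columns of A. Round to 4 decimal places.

q_1 = a_1/‖a_1‖ = (-4, -4, 0, 4)/6.9282 = (-0.5774, -0.5774, 0.0000, 0.5774).

q_1 = (-0.5774, -0.5774, 0.0000, 0.5774)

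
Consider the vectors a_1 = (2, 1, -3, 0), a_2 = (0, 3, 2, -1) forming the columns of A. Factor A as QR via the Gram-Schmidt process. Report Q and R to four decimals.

a_1 = (2, 1, -3, 0); ‖a_1‖ = 3.7417, so q_1 = (0.5345, 0.2673, -0.8018, 0.0000).
q_1·a_2 = 0.5345·0 + 0.2673·3 + (-0.8018)·2 + 0.0000·(-1) = -0.8018.
u_2 = a_2 + 0.8018·q_1 = (0.4286, 3.2143, 1.3571, -1.0000).
‖u_2‖ = 3.6547, so q_2 = (0.1173, 0.8795, 0.3713, -0.2736).

Q = [[0.5345, 0.1173], [0.2673, 0.8795], [-0.8018, 0.3713], [0.0000, -0.2736]], R = [[3.7417, -0.8018], [0.0000, 3.6547]]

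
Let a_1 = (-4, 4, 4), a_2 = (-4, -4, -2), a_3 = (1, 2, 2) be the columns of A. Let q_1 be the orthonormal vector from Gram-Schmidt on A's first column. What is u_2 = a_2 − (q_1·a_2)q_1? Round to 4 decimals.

a_1 = (-4, 4, 4); ‖a_1‖ = 6.9282, so q_1 = (-0.5774, 0.5774, 0.5774).
q_1·a_2 = (-0.5774)·(-4) + 0.5774·(-4) + 0.5774·(-2) = -1.1547.
u_2 = a_2 + 1.1547·q_1 = (-4.6667, -3.3333, -1.3333).

u_2 = (-4.6667, -3.3333, -1.3333)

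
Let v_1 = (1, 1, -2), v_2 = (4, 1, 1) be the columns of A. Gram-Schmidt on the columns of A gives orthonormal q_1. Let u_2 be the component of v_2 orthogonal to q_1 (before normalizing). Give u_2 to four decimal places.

v_1 = (1, 1, -2); ‖v_1‖ = 2.4495, so q_1 = (0.4082, 0.4082, -0.8165).
q_1·v_2 = 0.4082·4 + 0.4082·1 + (-0.8165)·1 = 1.2247.
u_2 = v_2 − 1.2247·q_1 = (3.5000, 0.5000, 2.0000).

u_2 = (3.5000, 0.5000, 2.0000)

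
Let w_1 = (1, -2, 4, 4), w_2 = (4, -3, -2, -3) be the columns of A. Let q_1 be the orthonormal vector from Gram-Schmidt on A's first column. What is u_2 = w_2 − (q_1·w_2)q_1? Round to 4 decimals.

w_1 = (1, -2, 4, 4); ‖w_1‖ = 6.0828, so q_1 = (0.1644, -0.3288, 0.6576, 0.6576).
q_1·w_2 = 0.1644·4 + (-0.3288)·(-3) + 0.6576·(-2) + 0.6576·(-3) = -1.6440.
u_2 = w_2 + 1.6440·q_1 = (4.2703, -3.5405, -0.9189, -1.9189).

u_2 = (4.2703, -3.5405, -0.9189, -1.9189)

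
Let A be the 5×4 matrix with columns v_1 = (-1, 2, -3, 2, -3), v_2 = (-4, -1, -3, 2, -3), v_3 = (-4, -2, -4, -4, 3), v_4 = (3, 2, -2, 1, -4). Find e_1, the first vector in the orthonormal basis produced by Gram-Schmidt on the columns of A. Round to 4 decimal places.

e_1 = (-0.1925, 0.3849, -0.5774, 0.3849, -0.5774)

v_1 = (-1, 2, -3, 2, -3); ‖v_1‖ = 5.1962, so e_1 = (-0.1925, 0.3849, -0.5774, 0.3849, -0.5774).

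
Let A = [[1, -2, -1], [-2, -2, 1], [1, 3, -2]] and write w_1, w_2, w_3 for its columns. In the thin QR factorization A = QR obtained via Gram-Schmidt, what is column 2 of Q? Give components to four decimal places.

w_1 = (1, -2, 1); ‖w_1‖ = 2.4495, so q_1 = (0.4082, -0.8165, 0.4082).
q_1·w_2 = 0.4082·(-2) + (-0.8165)·(-2) + 0.4082·3 = 2.0412.
u_2 = w_2 − 2.0412·q_1 = (-2.8333, -0.3333, 2.1667).
‖u_2‖ = 3.5824, so q_2 = (-0.7909, -0.0930, 0.6048).

q_2 = (-0.7909, -0.0930, 0.6048)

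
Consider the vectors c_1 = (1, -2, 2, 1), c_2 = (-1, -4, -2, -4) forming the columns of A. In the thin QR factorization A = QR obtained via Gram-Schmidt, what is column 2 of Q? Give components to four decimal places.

e_2 = (-0.1482, -0.6914, -0.2963, -0.6420)

c_1 = (1, -2, 2, 1); ‖c_1‖ = 3.1623, so e_1 = (0.3162, -0.6325, 0.6325, 0.3162).
e_1·c_2 = 0.3162·(-1) + (-0.6325)·(-4) + 0.6325·(-2) + 0.3162·(-4) = -0.3162.
u_2 = c_2 + 0.3162·e_1 = (-0.9000, -4.2000, -1.8000, -3.9000).
‖u_2‖ = 6.0745, so e_2 = (-0.1482, -0.6914, -0.2963, -0.6420).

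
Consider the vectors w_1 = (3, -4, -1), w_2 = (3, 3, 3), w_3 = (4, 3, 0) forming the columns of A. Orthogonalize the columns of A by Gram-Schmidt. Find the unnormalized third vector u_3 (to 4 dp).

u_3 = (0.9730, 1.2973, -2.2703)

e_1 = w_1/‖w_1‖ = (3, -4, -1)/5.0990 = (0.5883, -0.7845, -0.1961).
r_{12} = e_1·w_2 = -1.1767.
u_2 = w_2 + 1.1767·e_1 = (3.6923, 2.0769, 2.7692).
‖u_2‖ = 5.0612, so e_2 = (0.7295, 0.4104, 0.5472).
r_{13} = e_1·w_3 = 0.0000; r_{23} = e_2·w_3 = 4.1492.
u_3 = w_3 + 0.0000·e_1 − 4.1492·e_2 = (0.9730, 1.2973, -2.2703).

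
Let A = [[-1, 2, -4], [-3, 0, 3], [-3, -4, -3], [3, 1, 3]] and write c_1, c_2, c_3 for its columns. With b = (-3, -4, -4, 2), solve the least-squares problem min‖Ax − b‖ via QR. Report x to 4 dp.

x = (1.2476, -0.2270, 0.0784)

c_1 = (-1, -3, -3, 3); ‖c_1‖ = 5.2915, so e_1 = (-0.1890, -0.5669, -0.5669, 0.5669).
e_1·c_2 = (-0.1890)·2 + (-0.5669)·0 + (-0.5669)·(-4) + 0.5669·1 = 2.4568.
u_2 = c_2 − 2.4568·e_1 = (2.4643, 1.3929, -2.6071, -0.3929).
‖u_2‖ = 3.8684, so e_2 = (0.6370, 0.3601, -0.6740, -0.1016).
e_1·c_3 = (-0.1890)·(-4) + (-0.5669)·3 + (-0.5669)·(-3) + 0.5669·3 = 2.4568; e_2·c_3 = 0.6370·(-4) + 0.3601·3 + (-0.6740)·(-3) + (-0.1016)·3 = 0.2493.
u_3 = c_3 − 2.4568·e_1 − 0.2493·e_2 = (-3.6945, 4.3031, -1.4391, 1.6325).
‖u_3‖ = 6.0747, so e_3 = (-0.6082, 0.7084, -0.2369, 0.2687).
Qᵀb = (6.2364, -0.8586, 0.4762).
Back-substitute: x_3 = 0.4762/6.0747 = 0.0784.
x_2 = (-0.8586 − 0.2493·0.0784)/3.8684 = -0.2270.
x_1 = (6.2364 − 2.4568·(-0.2270) − 2.4568·0.0784)/5.2915 = 1.2476.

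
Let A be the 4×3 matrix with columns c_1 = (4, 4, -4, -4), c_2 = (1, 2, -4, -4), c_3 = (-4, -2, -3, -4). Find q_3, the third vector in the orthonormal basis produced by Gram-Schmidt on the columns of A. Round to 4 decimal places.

q_3 = (0.2722, -0.4082, 0.5443, -0.6804)

q_1 = c_1/‖c_1‖ = (4, 4, -4, -4)/8.0000 = (0.5000, 0.5000, -0.5000, -0.5000).
r_{12} = q_1·c_2 = 5.5000.
u_2 = c_2 − 5.5000·q_1 = (-1.7500, -0.7500, -1.2500, -1.2500).
‖u_2‖ = 2.5981, so q_2 = (-0.6736, -0.2887, -0.4811, -0.4811).
r_{13} = q_1·c_3 = 0.5000; r_{23} = q_2·c_3 = 6.6395.
u_3 = c_3 − 0.5000·q_1 − 6.6395·q_2 = (0.2222, -0.3333, 0.4444, -0.5556).
‖u_3‖ = 0.8165, so q_3 = (0.2722, -0.4082, 0.5443, -0.6804).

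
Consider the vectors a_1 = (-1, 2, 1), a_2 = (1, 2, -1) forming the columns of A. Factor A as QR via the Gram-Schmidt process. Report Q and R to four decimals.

Q = [[-0.4082, 0.5774], [0.8165, 0.5774], [0.4082, -0.5774]], R = [[2.4495, 0.8165], [0.0000, 2.3094]]

a_1 = (-1, 2, 1); ‖a_1‖ = 2.4495, so q_1 = (-0.4082, 0.8165, 0.4082).
q_1·a_2 = (-0.4082)·1 + 0.8165·2 + 0.4082·(-1) = 0.8165.
u_2 = a_2 − 0.8165·q_1 = (1.3333, 1.3333, -1.3333).
‖u_2‖ = 2.3094, so q_2 = (0.5774, 0.5774, -0.5774).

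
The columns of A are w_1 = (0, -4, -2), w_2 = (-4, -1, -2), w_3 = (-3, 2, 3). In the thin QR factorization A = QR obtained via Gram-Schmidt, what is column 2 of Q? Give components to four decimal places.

e_1 = w_1/‖w_1‖ = (0, -4, -2)/4.4721 = (0.0000, -0.8944, -0.4472).
r_{12} = e_1·w_2 = 1.7889.
u_2 = w_2 − 1.7889·e_1 = (-4.0000, 0.6000, -1.2000).
‖u_2‖ = 4.2190, so e_2 = (-0.9481, 0.1422, -0.2844).

e_2 = (-0.9481, 0.1422, -0.2844)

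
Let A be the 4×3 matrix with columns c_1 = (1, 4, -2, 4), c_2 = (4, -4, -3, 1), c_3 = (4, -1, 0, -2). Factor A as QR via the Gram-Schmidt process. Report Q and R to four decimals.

c_1 = (1, 4, -2, 4); ‖c_1‖ = 6.0828, so e_1 = (0.1644, 0.6576, -0.3288, 0.6576).
e_1·c_2 = 0.1644·4 + 0.6576·(-4) + (-0.3288)·(-3) + 0.6576·1 = -0.3288.
u_2 = c_2 + 0.3288·e_1 = (4.0541, -3.7838, -3.1081, 1.2162).
‖u_2‖ = 6.4724, so e_2 = (0.6264, -0.5846, -0.4802, 0.1879).
e_1·c_3 = 0.1644·4 + 0.6576·(-1) + (-0.3288)·0 + 0.6576·(-2) = -1.3152; e_2·c_3 = 0.6264·4 + (-0.5846)·(-1) + (-0.4802)·0 + 0.1879·(-2) = 2.7142.
u_3 = c_3 + 1.3152·e_1 − 2.7142·e_2 = (2.5161, 1.4516, 0.8710, -1.6452).
‖u_3‖ = 3.4501, so e_3 = (0.7293, 0.4207, 0.2524, -0.4768).

Q = [[0.1644, 0.6264, 0.7293], [0.6576, -0.5846, 0.4207], [-0.3288, -0.4802, 0.2524], [0.6576, 0.1879, -0.4768]], R = [[6.0828, -0.3288, -1.3152], [0.0000, 6.4724, 2.7142], [0.0000, 0.0000, 3.4501]]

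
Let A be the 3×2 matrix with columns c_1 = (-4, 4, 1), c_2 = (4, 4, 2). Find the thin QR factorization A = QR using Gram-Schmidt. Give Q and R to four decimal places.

Q = [[-0.6963, 0.7083], [0.6963, 0.6273], [0.1741, 0.3238]], R = [[5.7446, 0.3482], [0.0000, 5.9899]]

e_1 = c_1/‖c_1‖ = (-4, 4, 1)/5.7446 = (-0.6963, 0.6963, 0.1741).
r_{12} = e_1·c_2 = 0.3482.
u_2 = c_2 − 0.3482·e_1 = (4.2424, 3.7576, 1.9394).
‖u_2‖ = 5.9899, so e_2 = (0.7083, 0.6273, 0.3238).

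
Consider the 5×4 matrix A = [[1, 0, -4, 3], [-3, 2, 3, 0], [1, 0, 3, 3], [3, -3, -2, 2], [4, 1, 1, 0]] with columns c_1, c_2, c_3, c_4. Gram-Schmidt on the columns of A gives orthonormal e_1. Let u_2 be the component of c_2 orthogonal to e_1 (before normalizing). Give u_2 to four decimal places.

c_1 = (1, -3, 1, 3, 4); ‖c_1‖ = 6.0000, so e_1 = (0.1667, -0.5000, 0.1667, 0.5000, 0.6667).
e_1·c_2 = 0.1667·0 + (-0.5000)·2 + 0.1667·0 + 0.5000·(-3) + 0.6667·1 = -1.8333.
u_2 = c_2 + 1.8333·e_1 = (0.3056, 1.0833, 0.3056, -2.0833, 2.2222).

u_2 = (0.3056, 1.0833, 0.3056, -2.0833, 2.2222)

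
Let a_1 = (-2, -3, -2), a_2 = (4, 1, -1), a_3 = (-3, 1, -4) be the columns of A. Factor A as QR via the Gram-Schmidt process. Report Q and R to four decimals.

a_1 = (-2, -3, -2); ‖a_1‖ = 4.1231, so q_1 = (-0.4851, -0.7276, -0.4851).
q_1·a_2 = (-0.4851)·4 + (-0.7276)·1 + (-0.4851)·(-1) = -2.1828.
u_2 = a_2 + 2.1828·q_1 = (2.9412, -0.5882, -2.0588).
‖u_2‖ = 3.6380, so q_2 = (0.8085, -0.1617, -0.5659).
q_1·a_3 = (-0.4851)·(-3) + (-0.7276)·1 + (-0.4851)·(-4) = 2.6679; q_2·a_3 = 0.8085·(-3) + (-0.1617)·1 + (-0.5659)·(-4) = -0.3234.
u_3 = a_3 − 2.6679·q_1 + 0.3234·q_2 = (-1.4444, 2.8889, -2.8889).
‖u_3‖ = 4.3333, so q_3 = (-0.3333, 0.6667, -0.6667).

Q = [[-0.4851, 0.8085, -0.3333], [-0.7276, -0.1617, 0.6667], [-0.4851, -0.5659, -0.6667]], R = [[4.1231, -2.1828, 2.6679], [0.0000, 3.6380, -0.3234], [0.0000, 0.0000, 4.3333]]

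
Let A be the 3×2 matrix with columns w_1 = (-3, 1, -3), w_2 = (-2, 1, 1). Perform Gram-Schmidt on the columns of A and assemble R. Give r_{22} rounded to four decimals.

r_{22} = 2.2711

q_1 = w_1/‖w_1‖ = (-3, 1, -3)/4.3589 = (-0.6882, 0.2294, -0.6882).
r_{12} = q_1·w_2 = 0.9177.
u_2 = w_2 − 0.9177·q_1 = (-1.3684, 0.7895, 1.6316).
r_{22} = ‖u_2‖ = 2.2711.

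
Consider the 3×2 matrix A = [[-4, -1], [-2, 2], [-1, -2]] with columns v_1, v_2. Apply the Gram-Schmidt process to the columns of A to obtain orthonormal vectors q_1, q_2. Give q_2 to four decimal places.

q_1 = v_1/‖v_1‖ = (-4, -2, -1)/4.5826 = (-0.8729, -0.4364, -0.2182).
r_{12} = q_1·v_2 = 0.4364.
u_2 = v_2 − 0.4364·q_1 = (-0.6190, 2.1905, -1.9048).
‖u_2‖ = 2.9681, so q_2 = (-0.2086, 0.7380, -0.6417).

q_2 = (-0.2086, 0.7380, -0.6417)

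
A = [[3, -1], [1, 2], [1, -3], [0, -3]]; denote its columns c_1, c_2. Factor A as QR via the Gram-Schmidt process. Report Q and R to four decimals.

e_1 = c_1/‖c_1‖ = (3, 1, 1, 0)/3.3166 = (0.9045, 0.3015, 0.3015, 0.0000).
r_{12} = e_1·c_2 = -1.2060.
u_2 = c_2 + 1.2060·e_1 = (0.0909, 2.3636, -2.6364, -3.0000).
‖u_2‖ = 4.6417, so e_2 = (0.0196, 0.5092, -0.5680, -0.6463).

Q = [[0.9045, 0.0196], [0.3015, 0.5092], [0.3015, -0.5680], [0.0000, -0.6463]], R = [[3.3166, -1.2060], [0.0000, 4.6417]]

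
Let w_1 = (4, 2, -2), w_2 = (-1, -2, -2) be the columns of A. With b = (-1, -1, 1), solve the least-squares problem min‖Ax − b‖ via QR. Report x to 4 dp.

w_1 = (4, 2, -2); ‖w_1‖ = 4.8990, so q_1 = (0.8165, 0.4082, -0.4082).
q_1·w_2 = 0.8165·(-1) + 0.4082·(-2) + (-0.4082)·(-2) = -0.8165.
u_2 = w_2 + 0.8165·q_1 = (-0.3333, -1.6667, -2.3333).
‖u_2‖ = 2.8868, so q_2 = (-0.1155, -0.5774, -0.8083).
Qᵀb = (-1.6330, -0.1155).
Back-substitute: x_2 = -0.1155/2.8868 = -0.0400.
x_1 = (-1.6330 + 0.8165·(-0.0400))/4.8990 = -0.3400.

x = (-0.3400, -0.0400)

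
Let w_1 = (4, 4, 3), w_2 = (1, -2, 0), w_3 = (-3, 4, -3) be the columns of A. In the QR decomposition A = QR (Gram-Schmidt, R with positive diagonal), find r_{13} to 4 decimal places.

r_{13} = -0.7809

w_1 = (4, 4, 3); ‖w_1‖ = 6.4031, so q_1 = (0.6247, 0.6247, 0.4685).
r_{13} = q_1·w_3 = -0.7809.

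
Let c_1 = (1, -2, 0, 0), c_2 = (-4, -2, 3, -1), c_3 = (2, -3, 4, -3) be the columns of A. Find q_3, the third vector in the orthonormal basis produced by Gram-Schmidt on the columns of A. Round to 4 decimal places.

q_1 = c_1/‖c_1‖ = (1, -2, 0, 0)/2.2361 = (0.4472, -0.8944, 0.0000, 0.0000).
r_{12} = q_1·c_2 = 0.0000.
u_2 = c_2 + 0.0000·q_1 = (-4.0000, -2.0000, 3.0000, -1.0000).
‖u_2‖ = 5.4772, so q_2 = (-0.7303, -0.3651, 0.5477, -0.1826).
r_{13} = q_1·c_3 = 3.5777; r_{23} = q_2·c_3 = 2.3735.
u_3 = c_3 − 3.5777·q_1 − 2.3735·q_2 = (2.1333, 1.0667, 2.7000, -2.5667).
‖u_3‖ = 4.4234, so q_3 = (0.4823, 0.2411, 0.6104, -0.5802).

q_3 = (0.4823, 0.2411, 0.6104, -0.5802)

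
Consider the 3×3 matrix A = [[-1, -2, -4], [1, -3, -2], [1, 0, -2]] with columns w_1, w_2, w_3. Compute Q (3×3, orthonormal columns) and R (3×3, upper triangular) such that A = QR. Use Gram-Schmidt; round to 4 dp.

w_1 = (-1, 1, 1); ‖w_1‖ = 1.7321, so q_1 = (-0.5774, 0.5774, 0.5774).
q_1·w_2 = (-0.5774)·(-2) + 0.5774·(-3) + 0.5774·0 = -0.5774.
u_2 = w_2 + 0.5774·q_1 = (-2.3333, -2.6667, 0.3333).
‖u_2‖ = 3.5590, so q_2 = (-0.6556, -0.7493, 0.0937).
q_1·w_3 = (-0.5774)·(-4) + 0.5774·(-2) + 0.5774·(-2) = 0.0000; q_2·w_3 = (-0.6556)·(-4) + (-0.7493)·(-2) + 0.0937·(-2) = 3.9337.
u_3 = w_3 + 0.0000·q_1 − 3.9337·q_2 = (-1.4211, 0.9474, -2.3684).
‖u_3‖ = 2.9200, so q_3 = (-0.4867, 0.3244, -0.8111).

Q = [[-0.5774, -0.6556, -0.4867], [0.5774, -0.7493, 0.3244], [0.5774, 0.0937, -0.8111]], R = [[1.7321, -0.5774, 0.0000], [0.0000, 3.5590, 3.9337], [0.0000, 0.0000, 2.9200]]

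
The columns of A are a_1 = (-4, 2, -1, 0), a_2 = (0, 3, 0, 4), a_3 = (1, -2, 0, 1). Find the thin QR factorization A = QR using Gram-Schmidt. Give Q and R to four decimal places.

a_1 = (-4, 2, -1, 0); ‖a_1‖ = 4.5826, so q_1 = (-0.8729, 0.4364, -0.2182, 0.0000).
q_1·a_2 = (-0.8729)·0 + 0.4364·3 + (-0.2182)·0 + 0.0000·4 = 1.3093.
u_2 = a_2 − 1.3093·q_1 = (1.1429, 2.4286, 0.2857, 4.0000).
‖u_2‖ = 4.8255, so q_2 = (0.2368, 0.5033, 0.0592, 0.8289).
q_1·a_3 = (-0.8729)·1 + 0.4364·(-2) + (-0.2182)·0 + 0.0000·1 = -1.7457; q_2·a_3 = 0.2368·1 + 0.5033·(-2) + 0.0592·0 + 0.8289·1 = 0.0592.
u_3 = a_3 + 1.7457·q_1 − 0.0592·q_2 = (-0.5378, -1.2679, -0.3845, 0.9509).
‖u_3‖ = 1.7172, so q_3 = (-0.3132, -0.7383, -0.2239, 0.5538).

Q = [[-0.8729, 0.2368, -0.3132], [0.4364, 0.5033, -0.7383], [-0.2182, 0.0592, -0.2239], [0.0000, 0.8289, 0.5538]], R = [[4.5826, 1.3093, -1.7457], [0.0000, 4.8255, 0.0592], [0.0000, 0.0000, 1.7172]]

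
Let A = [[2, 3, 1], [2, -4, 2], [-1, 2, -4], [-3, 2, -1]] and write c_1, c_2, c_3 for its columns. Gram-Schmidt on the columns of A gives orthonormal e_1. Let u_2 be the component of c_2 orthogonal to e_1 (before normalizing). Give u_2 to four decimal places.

e_1 = c_1/‖c_1‖ = (2, 2, -1, -3)/4.2426 = (0.4714, 0.4714, -0.2357, -0.7071).
r_{12} = e_1·c_2 = -2.3570.
u_2 = c_2 + 2.3570·e_1 = (4.1111, -2.8889, 1.4444, 0.3333).

u_2 = (4.1111, -2.8889, 1.4444, 0.3333)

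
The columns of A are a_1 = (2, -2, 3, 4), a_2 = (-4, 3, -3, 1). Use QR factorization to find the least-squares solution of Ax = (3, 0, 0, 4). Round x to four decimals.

q_1 = a_1/‖a_1‖ = (2, -2, 3, 4)/5.7446 = (0.3482, -0.3482, 0.5222, 0.6963).
r_{12} = q_1·a_2 = -3.3075.
u_2 = a_2 + 3.3075·q_1 = (-2.8485, 1.8485, -1.2727, 3.3030).
‖u_2‖ = 4.9052, so q_2 = (-0.5807, 0.3768, -0.2595, 0.6734).
Qᵀb = (3.8297, 0.9514).
Back-substitute: x_2 = 0.9514/4.9052 = 0.1940.
x_1 = (3.8297 + 3.3075·0.1940)/5.7446 = 0.7783.

x = (0.7783, 0.1940)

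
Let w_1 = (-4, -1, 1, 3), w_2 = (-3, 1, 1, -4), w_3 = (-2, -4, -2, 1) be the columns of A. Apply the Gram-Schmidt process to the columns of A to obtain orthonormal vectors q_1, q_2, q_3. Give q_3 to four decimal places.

q_1 = w_1/‖w_1‖ = (-4, -1, 1, 3)/5.1962 = (-0.7698, -0.1925, 0.1925, 0.5774).
r_{12} = q_1·w_2 = 0.0000.
u_2 = w_2 + 0.0000·q_1 = (-3.0000, 1.0000, 1.0000, -4.0000).
‖u_2‖ = 5.1962, so q_2 = (-0.5774, 0.1925, 0.1925, -0.7698).
r_{13} = q_1·w_3 = 2.5019; r_{23} = q_2·w_3 = -0.7698.
u_3 = w_3 − 2.5019·q_1 + 0.7698·q_2 = (-0.5185, -3.3704, -2.3333, -1.0370).
‖u_3‖ = 4.2601, so q_3 = (-0.1217, -0.7912, -0.5477, -0.2434).

q_3 = (-0.1217, -0.7912, -0.5477, -0.2434)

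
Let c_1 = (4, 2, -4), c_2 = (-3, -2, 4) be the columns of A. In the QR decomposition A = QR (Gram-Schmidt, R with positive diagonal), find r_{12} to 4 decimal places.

r_{12} = -5.3333

c_1 = (4, 2, -4); ‖c_1‖ = 6.0000, so e_1 = (0.6667, 0.3333, -0.6667).
r_{12} = e_1·c_2 = -5.3333.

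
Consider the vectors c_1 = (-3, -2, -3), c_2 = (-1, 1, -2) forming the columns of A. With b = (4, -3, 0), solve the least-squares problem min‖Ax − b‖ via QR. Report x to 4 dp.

x = (0.1566, -1.3494)

c_1 = (-3, -2, -3); ‖c_1‖ = 4.6904, so q_1 = (-0.6396, -0.4264, -0.6396).
q_1·c_2 = (-0.6396)·(-1) + (-0.4264)·1 + (-0.6396)·(-2) = 1.4924.
u_2 = c_2 − 1.4924·q_1 = (-0.0455, 1.6364, -1.0455).
‖u_2‖ = 1.9424, so q_2 = (-0.0234, 0.8425, -0.5382).
Qᵀb = (-1.2792, -2.6210).
Back-substitute: x_2 = -2.6210/1.9424 = -1.3494.
x_1 = (-1.2792 − 1.4924·(-1.3494))/4.6904 = 0.1566.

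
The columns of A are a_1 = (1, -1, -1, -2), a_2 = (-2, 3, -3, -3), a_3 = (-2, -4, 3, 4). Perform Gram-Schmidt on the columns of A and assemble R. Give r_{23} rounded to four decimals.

r_{23} = -4.4521

a_1 = (1, -1, -1, -2); ‖a_1‖ = 2.6458, so q_1 = (0.3780, -0.3780, -0.3780, -0.7559).
q_1·a_2 = 0.3780·(-2) + (-0.3780)·3 + (-0.3780)·(-3) + (-0.7559)·(-3) = 1.5119.
u_2 = a_2 − 1.5119·q_1 = (-2.5714, 3.5714, -2.4286, -1.8571).
‖u_2‖ = 5.3586, so q_2 = (-0.4799, 0.6665, -0.4532, -0.3466).
r_{23} = q_2·a_3 = -4.4521.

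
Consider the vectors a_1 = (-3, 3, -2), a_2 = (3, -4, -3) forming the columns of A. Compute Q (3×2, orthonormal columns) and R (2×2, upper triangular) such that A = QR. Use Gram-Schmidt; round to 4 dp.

a_1 = (-3, 3, -2); ‖a_1‖ = 4.6904, so e_1 = (-0.6396, 0.6396, -0.4264).
e_1·a_2 = (-0.6396)·3 + 0.6396·(-4) + (-0.4264)·(-3) = -3.1980.
u_2 = a_2 + 3.1980·e_1 = (0.9545, -1.9545, -4.3636).
‖u_2‖ = 4.8757, so e_2 = (0.1958, -0.4009, -0.8950).

Q = [[-0.6396, 0.1958], [0.6396, -0.4009], [-0.4264, -0.8950]], R = [[4.6904, -3.1980], [0.0000, 4.8757]]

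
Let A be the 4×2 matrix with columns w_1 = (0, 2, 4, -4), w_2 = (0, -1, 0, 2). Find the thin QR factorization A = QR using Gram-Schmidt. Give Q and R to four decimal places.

w_1 = (0, 2, 4, -4); ‖w_1‖ = 6.0000, so e_1 = (0.0000, 0.3333, 0.6667, -0.6667).
e_1·w_2 = 0.0000·0 + 0.3333·(-1) + 0.6667·0 + (-0.6667)·2 = -1.6667.
u_2 = w_2 + 1.6667·e_1 = (0.0000, -0.4444, 1.1111, 0.8889).
‖u_2‖ = 1.4907, so e_2 = (0.0000, -0.2981, 0.7454, 0.5963).

Q = [[0.0000, 0.0000], [0.3333, -0.2981], [0.6667, 0.7454], [-0.6667, 0.5963]], R = [[6.0000, -1.6667], [0.0000, 1.4907]]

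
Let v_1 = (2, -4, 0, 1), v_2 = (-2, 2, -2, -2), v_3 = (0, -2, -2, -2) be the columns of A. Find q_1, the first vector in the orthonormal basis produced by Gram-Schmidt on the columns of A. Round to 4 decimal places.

v_1 = (2, -4, 0, 1); ‖v_1‖ = 4.5826, so q_1 = (0.4364, -0.8729, 0.0000, 0.2182).

q_1 = (0.4364, -0.8729, 0.0000, 0.2182)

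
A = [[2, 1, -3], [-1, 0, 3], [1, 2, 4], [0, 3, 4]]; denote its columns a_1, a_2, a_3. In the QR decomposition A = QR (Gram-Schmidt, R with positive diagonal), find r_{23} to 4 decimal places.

r_{23} = 6.0399

a_1 = (2, -1, 1, 0); ‖a_1‖ = 2.4495, so q_1 = (0.8165, -0.4082, 0.4082, 0.0000).
q_1·a_2 = 0.8165·1 + (-0.4082)·0 + 0.4082·2 + 0.0000·3 = 1.6330.
u_2 = a_2 − 1.6330·q_1 = (-0.3333, 0.6667, 1.3333, 3.0000).
‖u_2‖ = 3.3665, so q_2 = (-0.0990, 0.1980, 0.3961, 0.8911).
r_{23} = q_2·a_3 = 6.0399.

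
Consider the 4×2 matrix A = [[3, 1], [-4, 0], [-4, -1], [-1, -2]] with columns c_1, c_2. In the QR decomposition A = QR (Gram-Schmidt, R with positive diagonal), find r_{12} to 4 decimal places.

r_{12} = 1.3887

c_1 = (3, -4, -4, -1); ‖c_1‖ = 6.4807, so e_1 = (0.4629, -0.6172, -0.6172, -0.1543).
r_{12} = e_1·c_2 = 1.3887.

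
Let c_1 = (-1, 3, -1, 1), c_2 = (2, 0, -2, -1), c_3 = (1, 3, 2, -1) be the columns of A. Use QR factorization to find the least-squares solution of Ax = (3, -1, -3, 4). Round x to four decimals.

c_1 = (-1, 3, -1, 1); ‖c_1‖ = 3.4641, so q_1 = (-0.2887, 0.8660, -0.2887, 0.2887).
q_1·c_2 = (-0.2887)·2 + 0.8660·0 + (-0.2887)·(-2) + 0.2887·(-1) = -0.2887.
u_2 = c_2 + 0.2887·q_1 = (1.9167, 0.2500, -2.0833, -0.9167).
‖u_2‖ = 2.9861, so q_2 = (0.6419, 0.0837, -0.6977, -0.3070).
q_1·c_3 = (-0.2887)·1 + 0.8660·3 + (-0.2887)·2 + 0.2887·(-1) = 1.4434; q_2·c_3 = 0.6419·1 + 0.0837·3 + (-0.6977)·2 + (-0.3070)·(-1) = -0.1954.
u_3 = c_3 − 1.4434·q_1 + 0.1954·q_2 = (1.5421, 1.7664, 2.2804, -1.4766).
‖u_3‖ = 3.5887, so q_3 = (0.4297, 0.4922, 0.6354, -0.4115).
Qᵀb = (0.2887, 2.7070, -2.7553).
Back-substitute: x_3 = -2.7553/3.5887 = -0.7678.
x_2 = (2.7070 + 0.1954·(-0.7678))/2.9861 = 0.8563.
x_1 = (0.2887 + 0.2887·0.8563 − 1.4434·(-0.7678))/3.4641 = 0.4746.

x = (0.4746, 0.8563, -0.7678)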